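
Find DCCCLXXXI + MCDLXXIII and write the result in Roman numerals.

DCCCLXXXI = 881
MCDLXXIII = 1473
881 + 1473 = 2354

MMCCCLIV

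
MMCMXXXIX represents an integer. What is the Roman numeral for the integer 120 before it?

MMCMXXXIX = 2939
2939 - 120 = 2819

MMDCCCXIX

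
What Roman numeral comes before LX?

LX = 60; previous is 59

LIX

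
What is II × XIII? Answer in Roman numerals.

II = 2
XIII = 13
2 × 13 = 26

XXVI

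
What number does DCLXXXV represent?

DCLXXXV: D=500, C=100, L=50, X=10, X=10, X=10, V=5
500 + 100 + 50 + 10 + 10 + 10 + 5 = 685

685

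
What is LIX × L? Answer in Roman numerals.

LIX = 59
L = 50
59 × 50 = 2950

MMCML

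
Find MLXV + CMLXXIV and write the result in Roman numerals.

MLXV = 1065
CMLXXIV = 974
1065 + 974 = 2039

MMXXXIX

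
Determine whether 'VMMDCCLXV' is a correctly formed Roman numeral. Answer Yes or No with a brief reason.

'VMMDCCLXV': V should not appear more than once

No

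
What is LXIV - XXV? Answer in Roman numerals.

LXIV = 64
XXV = 25
64 - 25 = 39

XXXIX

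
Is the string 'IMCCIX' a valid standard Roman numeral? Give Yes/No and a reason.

'IMCCIX': Invalid subtractive combination: IM

No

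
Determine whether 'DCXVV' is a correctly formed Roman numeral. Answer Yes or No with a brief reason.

'DCXVV': V should not appear more than once

No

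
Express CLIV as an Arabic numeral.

CLIV: C=100, L=50, IV=4
100 + 50 + 4 = 154

154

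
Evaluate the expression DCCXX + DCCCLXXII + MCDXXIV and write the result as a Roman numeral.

DCCXX = 720, DCCCLXXII = 872, MCDXXIV = 1424
720 + 872 = 1592
1592 + 1424 = 3016

MMMXVI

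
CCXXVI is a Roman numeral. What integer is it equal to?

CCXXVI: C=100, C=100, X=10, X=10, V=5, I=1
100 + 100 + 10 + 10 + 5 + 1 = 226

226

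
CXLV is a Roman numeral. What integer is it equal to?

CXLV: C=100, XL=40, V=5
100 + 40 + 5 = 145

145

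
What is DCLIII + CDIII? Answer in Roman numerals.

DCLIII = 653
CDIII = 403
653 + 403 = 1056

MLVI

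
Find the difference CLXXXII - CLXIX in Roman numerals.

CLXXXII = 182
CLXIX = 169
182 - 169 = 13

XIII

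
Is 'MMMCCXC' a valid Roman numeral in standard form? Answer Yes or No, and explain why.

'MMMCCXC': Check the rules: uses only the symbols I, V, X, L, C, D, M; no symbol is repeated more than three times in a row; V, L and D each appear at most once; the only place a smaller symbol precedes a larger one is the allowed subtractive pair XC, the symbol right after such a pair (if any) is smaller than the pair's first symbol, and otherwise the values never increase from left to right. Value: M (1000) + M (1000) + M (1000) + C (100) + C (100) + XC (90) = 3290. So it is a valid standard Roman numeral.

Yes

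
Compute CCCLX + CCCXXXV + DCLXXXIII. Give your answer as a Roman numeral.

CCCLX = 360, CCCXXXV = 335, DCLXXXIII = 683
360 + 335 = 695
695 + 683 = 1378

MCCCLXXVIII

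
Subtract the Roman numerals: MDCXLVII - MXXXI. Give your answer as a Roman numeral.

MDCXLVII = 1647
MXXXI = 1031
1647 - 1031 = 616

DCXVI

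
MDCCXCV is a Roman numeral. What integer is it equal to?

MDCCXCV: M=1000, D=500, C=100, C=100, XC=90, V=5
1000 + 500 + 100 + 100 + 90 + 5 = 1795

1795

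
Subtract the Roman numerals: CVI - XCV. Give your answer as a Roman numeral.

CVI = 106
XCV = 95
106 - 95 = 11

XI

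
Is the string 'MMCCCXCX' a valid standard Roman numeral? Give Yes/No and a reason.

'MMCCCXCX': X cannot come right after the subtractive pair XC: once X is subtracted in XC, the next symbol must be smaller than X

No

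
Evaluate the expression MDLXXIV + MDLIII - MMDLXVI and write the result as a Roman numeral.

MDLXXIV = 1574, MDLIII = 1553, MMDLXVI = 2566
1574 + 1553 = 3127
3127 - 2566 = 561

DLXI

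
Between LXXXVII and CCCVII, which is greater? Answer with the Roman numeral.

LXXXVII = 87
CCCVII = 307
307 is larger

CCCVII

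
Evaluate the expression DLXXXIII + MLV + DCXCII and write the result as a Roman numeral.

DLXXXIII = 583, MLV = 1055, DCXCII = 692
583 + 1055 = 1638
1638 + 692 = 2330

MMCCCXXX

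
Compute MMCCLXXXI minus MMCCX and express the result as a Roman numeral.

MMCCLXXXI = 2281
MMCCX = 2210
2281 - 2210 = 71

LXXI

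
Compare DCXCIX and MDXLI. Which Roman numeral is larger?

DCXCIX = 699
MDXLI = 1541
1541 is larger

MDXLI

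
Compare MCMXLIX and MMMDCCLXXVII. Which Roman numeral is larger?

MCMXLIX = 1949
MMMDCCLXXVII = 3777
3777 is larger

MMMDCCLXXVII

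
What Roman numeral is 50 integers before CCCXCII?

CCCXCII = 392
392 - 50 = 342

CCCXLII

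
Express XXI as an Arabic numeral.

XXI: X=10, X=10, I=1
10 + 10 + 1 = 21

21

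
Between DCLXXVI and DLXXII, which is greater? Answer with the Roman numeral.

DCLXXVI = 676
DLXXII = 572
676 is larger

DCLXXVI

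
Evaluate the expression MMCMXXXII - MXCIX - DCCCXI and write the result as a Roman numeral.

MMCMXXXII = 2932, MXCIX = 1099, DCCCXI = 811
2932 - 1099 = 1833
1833 - 811 = 1022

MXXII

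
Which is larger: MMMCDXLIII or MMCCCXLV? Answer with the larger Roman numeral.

MMMCDXLIII = 3443
MMCCCXLV = 2345
3443 is larger

MMMCDXLIII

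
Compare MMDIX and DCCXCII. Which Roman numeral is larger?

MMDIX = 2509
DCCXCII = 792
2509 is larger

MMDIX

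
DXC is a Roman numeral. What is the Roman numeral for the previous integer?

DXC = 590; previous is 589

DLXXXIX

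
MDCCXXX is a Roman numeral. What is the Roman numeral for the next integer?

MDCCXXX = 1730; next is 1731

MDCCXXXI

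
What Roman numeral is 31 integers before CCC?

CCC = 300
300 - 31 = 269

CCLXIX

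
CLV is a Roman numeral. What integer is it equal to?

CLV: C=100, L=50, V=5
100 + 50 + 5 = 155

155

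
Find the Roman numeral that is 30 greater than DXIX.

DXIX = 519
519 + 30 = 549

DXLIX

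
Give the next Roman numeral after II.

II = 2, so the next integer is 2 + 1 = 3

III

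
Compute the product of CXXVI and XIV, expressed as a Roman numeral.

CXXVI = 126
XIV = 14
126 × 14 = 1764

MDCCLXIV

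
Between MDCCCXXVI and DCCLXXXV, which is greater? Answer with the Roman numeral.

MDCCCXXVI = 1826
DCCLXXXV = 785
1826 is larger

MDCCCXXVI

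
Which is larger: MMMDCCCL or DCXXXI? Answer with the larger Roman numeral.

MMMDCCCL = 3850
DCXXXI = 631
3850 is larger

MMMDCCCL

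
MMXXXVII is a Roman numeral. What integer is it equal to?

MMXXXVII: M=1000, M=1000, X=10, X=10, X=10, V=5, I=1, I=1
1000 + 1000 + 10 + 10 + 10 + 5 + 1 + 1 = 2037

2037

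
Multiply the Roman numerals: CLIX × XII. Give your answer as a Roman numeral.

CLIX = 159
XII = 12
159 × 12 = 1908

MCMVIII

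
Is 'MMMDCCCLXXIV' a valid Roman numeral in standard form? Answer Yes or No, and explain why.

'MMMDCCCLXXIV': Check the rules: uses only the symbols I, V, X, L, C, D, M; no symbol is repeated more than three times in a row; V, L and D each appear at most once; the only place a smaller symbol precedes a larger one is the allowed subtractive pair IV, the symbol right after such a pair (if any) is smaller than the pair's first symbol, and otherwise the values never increase from left to right. Value: M (1000) + M (1000) + M (1000) + D (500) + C (100) + C (100) + C (100) + L (50) + X (10) + X (10) + IV (4) = 3874. So it is a valid standard Roman numeral.

Yes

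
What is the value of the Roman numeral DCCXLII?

DCCXLII: D=500, C=100, C=100, XL=40, I=1, I=1
500 + 100 + 100 + 40 + 1 + 1 = 742

742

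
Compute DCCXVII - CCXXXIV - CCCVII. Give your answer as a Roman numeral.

DCCXVII = 717, CCXXXIV = 234, CCCVII = 307
717 - 234 = 483
483 - 307 = 176

CLXXVI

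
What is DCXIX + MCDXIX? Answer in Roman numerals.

DCXIX = 619
MCDXIX = 1419
619 + 1419 = 2038

MMXXXVIII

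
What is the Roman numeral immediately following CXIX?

CXIX = 119; next is 120

CXX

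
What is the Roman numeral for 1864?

Convert 1864 to Roman numerals:
  1864 contains 1×1000 (M)
  864 contains 1×500 (D)
  364 contains 3×100 (CCC)
  64 contains 1×50 (L)
  14 contains 1×10 (X)
  4 contains 1×4 (IV)

MDCCCLXIV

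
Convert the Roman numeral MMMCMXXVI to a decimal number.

MMMCMXXVI: M=1000, M=1000, M=1000, CM=900, X=10, X=10, V=5, I=1
1000 + 1000 + 1000 + 900 + 10 + 10 + 5 + 1 = 3926

3926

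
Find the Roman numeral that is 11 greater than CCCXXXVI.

CCCXXXVI = 336
336 + 11 = 347

CCCXLVII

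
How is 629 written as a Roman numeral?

Convert 629 to Roman numerals:
  629 contains 1×500 (D)
  129 contains 1×100 (C)
  29 contains 2×10 (XX)
  9 contains 1×9 (IX)

DCXXIX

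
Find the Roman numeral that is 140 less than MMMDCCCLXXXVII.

MMMDCCCLXXXVII = 3887
3887 - 140 = 3747

MMMDCCXLVII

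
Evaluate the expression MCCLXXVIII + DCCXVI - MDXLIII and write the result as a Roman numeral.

MCCLXXVIII = 1278, DCCXVI = 716, MDXLIII = 1543
1278 + 716 = 1994
1994 - 1543 = 451

CDLI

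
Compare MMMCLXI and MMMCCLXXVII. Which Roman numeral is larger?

MMMCLXI = 3161
MMMCCLXXVII = 3277
3277 is larger

MMMCCLXXVII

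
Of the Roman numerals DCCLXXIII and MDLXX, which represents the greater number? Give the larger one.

DCCLXXIII = 773
MDLXX = 1570
1570 is larger

MDLXX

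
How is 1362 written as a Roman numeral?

Convert 1362 to Roman numerals:
  1362 contains 1×1000 (M)
  362 contains 3×100 (CCC)
  62 contains 1×50 (L)
  12 contains 1×10 (X)
  2 contains 2×1 (II)

MCCCLXII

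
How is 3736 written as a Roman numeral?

Convert 3736 to Roman numerals:
  3736 contains 3×1000 (MMM)
  736 contains 1×500 (D)
  236 contains 2×100 (CC)
  36 contains 3×10 (XXX)
  6 contains 1×5 (V)
  1 contains 1×1 (I)

MMMDCCXXXVI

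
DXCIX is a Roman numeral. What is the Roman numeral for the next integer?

DXCIX = 599; next is 600

DC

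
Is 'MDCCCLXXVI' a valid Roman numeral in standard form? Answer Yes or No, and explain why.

'MDCCCLXXVI': Check the rules: uses only the symbols I, V, X, L, C, D, M; no symbol is repeated more than three times in a row; V, L and D each appear at most once; no smaller symbol precedes a larger one (values never increase from left to right). Value: M (1000) + D (500) + C (100) + C (100) + C (100) + L (50) + X (10) + X (10) + V (5) + I (1) = 1876. So it is a valid standard Roman numeral.

Yes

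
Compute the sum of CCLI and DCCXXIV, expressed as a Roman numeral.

CCLI = 251
DCCXXIV = 724
251 + 724 = 975

CMLXXV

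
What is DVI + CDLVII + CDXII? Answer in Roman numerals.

DVI = 506, CDLVII = 457, CDXII = 412
506 + 457 = 963
963 + 412 = 1375

MCCCLXXV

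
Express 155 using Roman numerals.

Convert 155 to Roman numerals:
  155 contains 1×100 (C)
  55 contains 1×50 (L)
  5 contains 1×5 (V)

CLV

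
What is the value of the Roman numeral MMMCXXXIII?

MMMCXXXIII: M=1000, M=1000, M=1000, C=100, X=10, X=10, X=10, I=1, I=1, I=1
1000 + 1000 + 1000 + 100 + 10 + 10 + 10 + 1 + 1 + 1 = 3133

3133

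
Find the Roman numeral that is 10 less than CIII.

CIII = 103
103 - 10 = 93

XCIII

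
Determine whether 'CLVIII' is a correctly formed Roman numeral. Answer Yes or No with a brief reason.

'CLVIII': Check the rules: uses only the symbols I, V, X, L, C, D, M; no symbol is repeated more than three times in a row; V, L and D each appear at most once; no smaller symbol precedes a larger one (values never increase from left to right). Value: C (100) + L (50) + V (5) + I (1) + I (1) + I (1) = 158. So it is a valid standard Roman numeral.

Yes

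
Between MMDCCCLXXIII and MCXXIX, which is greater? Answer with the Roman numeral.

MMDCCCLXXIII = 2873
MCXXIX = 1129
2873 is larger

MMDCCCLXXIII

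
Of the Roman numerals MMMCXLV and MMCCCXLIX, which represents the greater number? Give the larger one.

MMMCXLV = 3145
MMCCCXLIX = 2349
3145 is larger

MMMCXLV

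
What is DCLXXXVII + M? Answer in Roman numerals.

DCLXXXVII = 687
M = 1000
687 + 1000 = 1687

MDCLXXXVII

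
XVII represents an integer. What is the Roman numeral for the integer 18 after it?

XVII = 17
17 + 18 = 35

XXXV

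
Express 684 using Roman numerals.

Convert 684 to Roman numerals:
  684 contains 1×500 (D)
  184 contains 1×100 (C)
  84 contains 1×50 (L)
  34 contains 3×10 (XXX)
  4 contains 1×4 (IV)

DCLXXXIV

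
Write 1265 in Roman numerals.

Convert 1265 to Roman numerals:
  1265 contains 1×1000 (M)
  265 contains 2×100 (CC)
  65 contains 1×50 (L)
  15 contains 1×10 (X)
  5 contains 1×5 (V)

MCCLXV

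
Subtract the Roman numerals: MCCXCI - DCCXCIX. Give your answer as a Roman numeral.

MCCXCI = 1291
DCCXCIX = 799
1291 - 799 = 492

CDXCII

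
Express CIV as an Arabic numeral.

CIV: C=100, IV=4
100 + 4 = 104

104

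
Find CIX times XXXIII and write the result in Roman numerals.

CIX = 109
XXXIII = 33
109 × 33 = 3597

MMMDXCVII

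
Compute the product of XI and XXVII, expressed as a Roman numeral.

XI = 11
XXVII = 27
11 × 27 = 297

CCXCVII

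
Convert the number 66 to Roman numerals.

Convert 66 to Roman numerals:
  66 contains 1×50 (L)
  16 contains 1×10 (X)
  6 contains 1×5 (V)
  1 contains 1×1 (I)

LXVI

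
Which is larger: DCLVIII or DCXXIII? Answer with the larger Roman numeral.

DCLVIII = 658
DCXXIII = 623
658 is larger

DCLVIII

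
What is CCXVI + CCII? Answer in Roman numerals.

CCXVI = 216
CCII = 202
216 + 202 = 418

CDXVIII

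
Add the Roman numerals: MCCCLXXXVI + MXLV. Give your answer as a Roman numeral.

MCCCLXXXVI = 1386
MXLV = 1045
1386 + 1045 = 2431

MMCDXXXI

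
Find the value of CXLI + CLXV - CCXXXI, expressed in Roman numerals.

CXLI = 141, CLXV = 165, CCXXXI = 231
141 + 165 = 306
306 - 231 = 75

LXXV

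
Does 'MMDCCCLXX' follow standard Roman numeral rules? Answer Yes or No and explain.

'MMDCCCLXX': Check the rules: uses only the symbols I, V, X, L, C, D, M; no symbol is repeated more than three times in a row; V, L and D each appear at most once; no smaller symbol precedes a larger one (values never increase from left to right). Value: M (1000) + M (1000) + D (500) + C (100) + C (100) + C (100) + L (50) + X (10) + X (10) = 2870. So it is a valid standard Roman numeral.

Yes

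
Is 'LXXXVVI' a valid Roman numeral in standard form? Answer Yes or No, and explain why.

'LXXXVVI': V should not appear more than once

No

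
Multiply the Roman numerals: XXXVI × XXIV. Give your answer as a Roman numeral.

XXXVI = 36
XXIV = 24
36 × 24 = 864

DCCCLXIV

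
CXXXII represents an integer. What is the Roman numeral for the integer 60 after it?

CXXXII = 132
132 + 60 = 192

CXCII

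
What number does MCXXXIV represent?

MCXXXIV: M=1000, C=100, X=10, X=10, X=10, IV=4
1000 + 100 + 10 + 10 + 10 + 4 = 1134

1134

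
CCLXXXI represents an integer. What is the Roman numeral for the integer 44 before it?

CCLXXXI = 281
281 - 44 = 237

CCXXXVII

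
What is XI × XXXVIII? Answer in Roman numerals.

XI = 11
XXXVIII = 38
11 × 38 = 418

CDXVIII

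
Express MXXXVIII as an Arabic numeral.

MXXXVIII: M=1000, X=10, X=10, X=10, V=5, I=1, I=1, I=1
1000 + 10 + 10 + 10 + 5 + 1 + 1 + 1 = 1038

1038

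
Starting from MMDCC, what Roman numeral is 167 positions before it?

MMDCC = 2700
2700 - 167 = 2533

MMDXXXIII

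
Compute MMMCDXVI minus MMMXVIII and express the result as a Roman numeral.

MMMCDXVI = 3416
MMMXVIII = 3018
3416 - 3018 = 398

CCCXCVIII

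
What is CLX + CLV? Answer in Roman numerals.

CLX = 160
CLV = 155
160 + 155 = 315

CCCXV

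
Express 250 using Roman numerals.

Convert 250 to Roman numerals:
  250 contains 2×100 (CC)
  50 contains 1×50 (L)

CCL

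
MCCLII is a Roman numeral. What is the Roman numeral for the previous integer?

MCCLII = 1252, so the previous integer is 1252 - 1 = 1251

MCCLI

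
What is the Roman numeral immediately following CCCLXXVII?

CCCLXXVII = 377, so the next integer is 377 + 1 = 378

CCCLXXVIII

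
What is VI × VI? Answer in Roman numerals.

VI = 6
VI = 6
6 × 6 = 36

XXXVI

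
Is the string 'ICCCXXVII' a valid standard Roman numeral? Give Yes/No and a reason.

'ICCCXXVII': Invalid subtractive combination: IC

No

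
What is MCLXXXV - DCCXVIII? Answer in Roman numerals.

MCLXXXV = 1185
DCCXVIII = 718
1185 - 718 = 467

CDLXVII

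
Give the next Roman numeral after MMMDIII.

MMMDIII = 3503, so the next integer is 3503 + 1 = 3504

MMMDIV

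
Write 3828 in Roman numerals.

Convert 3828 to Roman numerals:
  3828 contains 3×1000 (MMM)
  828 contains 1×500 (D)
  328 contains 3×100 (CCC)
  28 contains 2×10 (XX)
  8 contains 1×5 (V)
  3 contains 3×1 (III)

MMMDCCCXXVIII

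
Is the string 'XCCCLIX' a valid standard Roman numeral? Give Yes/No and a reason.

'XCCCLIX': X (position 1) comes before the larger symbol C (position 3) without being directly in front of it as a subtractive pair; apart from IV, IX, XL, XC, CD and CM, symbols must go from largest to smallest

No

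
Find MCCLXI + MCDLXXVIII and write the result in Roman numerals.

MCCLXI = 1261
MCDLXXVIII = 1478
1261 + 1478 = 2739

MMDCCXXXIX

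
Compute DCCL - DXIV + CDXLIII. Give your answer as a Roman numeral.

DCCL = 750, DXIV = 514, CDXLIII = 443
750 - 514 = 236
236 + 443 = 679

DCLXXIX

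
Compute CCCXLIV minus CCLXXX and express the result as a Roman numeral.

CCCXLIV = 344
CCLXXX = 280
344 - 280 = 64

LXIV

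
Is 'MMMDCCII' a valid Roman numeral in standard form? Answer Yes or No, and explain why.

'MMMDCCII': Check the rules: uses only the symbols I, V, X, L, C, D, M; no symbol is repeated more than three times in a row; V, L and D each appear at most once; no smaller symbol precedes a larger one (values never increase from left to right). Value: M (1000) + M (1000) + M (1000) + D (500) + C (100) + C (100) + I (1) + I (1) = 3702. So it is a valid standard Roman numeral.

Yes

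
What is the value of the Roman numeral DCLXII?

DCLXII: D=500, C=100, L=50, X=10, I=1, I=1
500 + 100 + 50 + 10 + 1 + 1 = 662

662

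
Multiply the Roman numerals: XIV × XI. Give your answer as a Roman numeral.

XIV = 14
XI = 11
14 × 11 = 154

CLIV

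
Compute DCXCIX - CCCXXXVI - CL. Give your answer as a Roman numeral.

DCXCIX = 699, CCCXXXVI = 336, CL = 150
699 - 336 = 363
363 - 150 = 213

CCXIII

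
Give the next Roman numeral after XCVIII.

XCVIII = 98, so the next integer is 98 + 1 = 99

XCIX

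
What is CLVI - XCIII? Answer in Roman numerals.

CLVI = 156
XCIII = 93
156 - 93 = 63

LXIII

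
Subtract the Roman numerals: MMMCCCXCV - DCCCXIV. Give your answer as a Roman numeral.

MMMCCCXCV = 3395
DCCCXIV = 814
3395 - 814 = 2581

MMDLXXXI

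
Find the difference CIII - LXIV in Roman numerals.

CIII = 103
LXIV = 64
103 - 64 = 39

XXXIX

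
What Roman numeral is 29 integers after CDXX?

CDXX = 420
420 + 29 = 449

CDXLIX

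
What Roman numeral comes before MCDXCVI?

MCDXCVI = 1496, so the previous integer is 1496 - 1 = 1495

MCDXCV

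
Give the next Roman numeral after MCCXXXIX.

MCCXXXIX = 1239; next is 1240

MCCXL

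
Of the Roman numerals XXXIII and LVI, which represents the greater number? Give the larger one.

XXXIII = 33
LVI = 56
56 is larger

LVI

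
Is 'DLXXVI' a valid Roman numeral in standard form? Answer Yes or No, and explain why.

'DLXXVI': Check the rules: uses only the symbols I, V, X, L, C, D, M; no symbol is repeated more than three times in a row; V, L and D each appear at most once; no smaller symbol precedes a larger one (values never increase from left to right). Value: D (500) + L (50) + X (10) + X (10) + V (5) + I (1) = 576. So it is a valid standard Roman numeral.

Yes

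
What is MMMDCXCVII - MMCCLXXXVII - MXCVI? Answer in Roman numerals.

MMMDCXCVII = 3697, MMCCLXXXVII = 2287, MXCVI = 1096
3697 - 2287 = 1410
1410 - 1096 = 314

CCCXIV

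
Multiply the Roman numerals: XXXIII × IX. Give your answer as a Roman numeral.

XXXIII = 33
IX = 9
33 × 9 = 297

CCXCVII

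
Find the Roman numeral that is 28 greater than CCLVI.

CCLVI = 256
256 + 28 = 284

CCLXXXIV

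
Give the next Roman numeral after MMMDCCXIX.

MMMDCCXIX = 3719, so the next integer is 3719 + 1 = 3720

MMMDCCXX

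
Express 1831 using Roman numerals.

Convert 1831 to Roman numerals:
  1831 contains 1×1000 (M)
  831 contains 1×500 (D)
  331 contains 3×100 (CCC)
  31 contains 3×10 (XXX)
  1 contains 1×1 (I)

MDCCCXXXI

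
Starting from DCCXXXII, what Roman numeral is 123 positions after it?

DCCXXXII = 732
732 + 123 = 855

DCCCLV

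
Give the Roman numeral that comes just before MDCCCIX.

MDCCCIX = 1809; previous is 1808

MDCCCVIII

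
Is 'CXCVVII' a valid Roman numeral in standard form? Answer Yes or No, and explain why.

'CXCVVII': V should not appear more than once

No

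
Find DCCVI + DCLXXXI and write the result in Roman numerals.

DCCVI = 706
DCLXXXI = 681
706 + 681 = 1387

MCCCLXXXVII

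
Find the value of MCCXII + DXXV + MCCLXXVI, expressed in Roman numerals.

MCCXII = 1212, DXXV = 525, MCCLXXVI = 1276
1212 + 525 = 1737
1737 + 1276 = 3013

MMMXIII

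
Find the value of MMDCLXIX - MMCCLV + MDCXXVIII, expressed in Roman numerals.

MMDCLXIX = 2669, MMCCLV = 2255, MDCXXVIII = 1628
2669 - 2255 = 414
414 + 1628 = 2042

MMXLII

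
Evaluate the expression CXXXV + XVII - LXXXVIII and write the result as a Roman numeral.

CXXXV = 135, XVII = 17, LXXXVIII = 88
135 + 17 = 152
152 - 88 = 64

LXIV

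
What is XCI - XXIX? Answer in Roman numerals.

XCI = 91
XXIX = 29
91 - 29 = 62

LXII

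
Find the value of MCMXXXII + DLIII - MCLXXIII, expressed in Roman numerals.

MCMXXXII = 1932, DLIII = 553, MCLXXIII = 1173
1932 + 553 = 2485
2485 - 1173 = 1312

MCCCXII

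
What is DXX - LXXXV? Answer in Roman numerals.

DXX = 520
LXXXV = 85
520 - 85 = 435

CDXXXV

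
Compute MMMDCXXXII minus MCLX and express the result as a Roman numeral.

MMMDCXXXII = 3632
MCLX = 1160
3632 - 1160 = 2472

MMCDLXXII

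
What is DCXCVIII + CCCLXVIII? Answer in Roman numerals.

DCXCVIII = 698
CCCLXVIII = 368
698 + 368 = 1066

MLXVI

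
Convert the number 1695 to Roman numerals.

Convert 1695 to Roman numerals:
  1695 contains 1×1000 (M)
  695 contains 1×500 (D)
  195 contains 1×100 (C)
  95 contains 1×90 (XC)
  5 contains 1×5 (V)

MDCXCV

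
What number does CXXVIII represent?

CXXVIII: C=100, X=10, X=10, V=5, I=1, I=1, I=1
100 + 10 + 10 + 5 + 1 + 1 + 1 = 128

128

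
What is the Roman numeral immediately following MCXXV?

MCXXV = 1125, so the next integer is 1125 + 1 = 1126

MCXXVI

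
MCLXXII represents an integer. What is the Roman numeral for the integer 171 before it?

MCLXXII = 1172
1172 - 171 = 1001

MI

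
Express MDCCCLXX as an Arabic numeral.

MDCCCLXX: M=1000, D=500, C=100, C=100, C=100, L=50, X=10, X=10
1000 + 500 + 100 + 100 + 100 + 50 + 10 + 10 = 1870

1870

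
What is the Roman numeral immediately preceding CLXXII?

CLXXII = 172; previous is 171

CLXXI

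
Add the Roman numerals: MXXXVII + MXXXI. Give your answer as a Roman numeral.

MXXXVII = 1037
MXXXI = 1031
1037 + 1031 = 2068

MMLXVIII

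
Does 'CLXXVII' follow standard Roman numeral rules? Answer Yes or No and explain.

'CLXXVII': Check the rules: uses only the symbols I, V, X, L, C, D, M; no symbol is repeated more than three times in a row; V, L and D each appear at most once; no smaller symbol precedes a larger one (values never increase from left to right). Value: C (100) + L (50) + X (10) + X (10) + V (5) + I (1) + I (1) = 177. So it is a valid standard Roman numeral.

Yes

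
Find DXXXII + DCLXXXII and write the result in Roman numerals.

DXXXII = 532
DCLXXXII = 682
532 + 682 = 1214

MCCXIV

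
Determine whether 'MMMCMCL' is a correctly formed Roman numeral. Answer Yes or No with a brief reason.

'MMMCMCL': C cannot come right after the subtractive pair CM: once C is subtracted in CM, the next symbol must be smaller than C

No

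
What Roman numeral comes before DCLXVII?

DCLXVII = 667; previous is 666

DCLXVI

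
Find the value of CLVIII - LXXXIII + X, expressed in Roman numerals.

CLVIII = 158, LXXXIII = 83, X = 10
158 - 83 = 75
75 + 10 = 85

LXXXV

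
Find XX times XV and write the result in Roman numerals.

XX = 20
XV = 15
20 × 15 = 300

CCC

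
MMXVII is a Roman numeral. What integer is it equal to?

MMXVII: M=1000, M=1000, X=10, V=5, I=1, I=1
1000 + 1000 + 10 + 5 + 1 + 1 = 2017

2017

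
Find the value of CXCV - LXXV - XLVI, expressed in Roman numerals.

CXCV = 195, LXXV = 75, XLVI = 46
195 - 75 = 120
120 - 46 = 74

LXXIV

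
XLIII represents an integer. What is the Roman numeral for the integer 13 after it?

XLIII = 43
43 + 13 = 56

LVI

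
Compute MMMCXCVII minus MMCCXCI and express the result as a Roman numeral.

MMMCXCVII = 3197
MMCCXCI = 2291
3197 - 2291 = 906

CMVI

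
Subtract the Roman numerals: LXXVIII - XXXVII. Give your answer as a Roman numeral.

LXXVIII = 78
XXXVII = 37
78 - 37 = 41

XLI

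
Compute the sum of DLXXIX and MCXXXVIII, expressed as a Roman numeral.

DLXXIX = 579
MCXXXVIII = 1138
579 + 1138 = 1717

MDCCXVII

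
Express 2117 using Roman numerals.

Convert 2117 to Roman numerals:
  2117 contains 2×1000 (MM)
  117 contains 1×100 (C)
  17 contains 1×10 (X)
  7 contains 1×5 (V)
  2 contains 2×1 (II)

MMCXVII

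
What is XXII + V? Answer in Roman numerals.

XXII = 22
V = 5
22 + 5 = 27

XXVII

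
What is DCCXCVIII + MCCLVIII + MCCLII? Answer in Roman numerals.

DCCXCVIII = 798, MCCLVIII = 1258, MCCLII = 1252
798 + 1258 = 2056
2056 + 1252 = 3308

MMMCCCVIII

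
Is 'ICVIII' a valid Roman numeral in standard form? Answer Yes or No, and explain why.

'ICVIII': Invalid subtractive combination: IC

No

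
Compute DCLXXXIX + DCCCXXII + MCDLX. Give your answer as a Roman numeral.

DCLXXXIX = 689, DCCCXXII = 822, MCDLX = 1460
689 + 822 = 1511
1511 + 1460 = 2971

MMCMLXXI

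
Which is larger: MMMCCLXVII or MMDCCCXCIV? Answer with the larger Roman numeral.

MMMCCLXVII = 3267
MMDCCCXCIV = 2894
3267 is larger

MMMCCLXVII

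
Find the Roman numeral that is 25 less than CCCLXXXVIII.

CCCLXXXVIII = 388
388 - 25 = 363

CCCLXIII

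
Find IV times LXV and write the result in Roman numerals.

IV = 4
LXV = 65
4 × 65 = 260

CCLX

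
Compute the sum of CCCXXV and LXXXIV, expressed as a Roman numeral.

CCCXXV = 325
LXXXIV = 84
325 + 84 = 409

CDIX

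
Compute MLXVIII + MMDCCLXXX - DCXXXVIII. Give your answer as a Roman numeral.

MLXVIII = 1068, MMDCCLXXX = 2780, DCXXXVIII = 638
1068 + 2780 = 3848
3848 - 638 = 3210

MMMCCX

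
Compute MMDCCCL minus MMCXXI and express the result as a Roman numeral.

MMDCCCL = 2850
MMCXXI = 2121
2850 - 2121 = 729

DCCXXIX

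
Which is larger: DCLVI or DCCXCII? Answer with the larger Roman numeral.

DCLVI = 656
DCCXCII = 792
792 is larger

DCCXCII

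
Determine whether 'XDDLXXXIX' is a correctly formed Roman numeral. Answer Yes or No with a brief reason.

'XDDLXXXIX': D should not appear more than once

No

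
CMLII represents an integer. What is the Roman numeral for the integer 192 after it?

CMLII = 952
952 + 192 = 1144

MCXLIV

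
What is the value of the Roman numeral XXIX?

XXIX: X=10, X=10, IX=9
10 + 10 + 9 = 29

29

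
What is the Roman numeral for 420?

Convert 420 to Roman numerals:
  420 contains 1×400 (CD)
  20 contains 2×10 (XX)

CDXX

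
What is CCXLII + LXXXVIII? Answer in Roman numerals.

CCXLII = 242
LXXXVIII = 88
242 + 88 = 330

CCCXXX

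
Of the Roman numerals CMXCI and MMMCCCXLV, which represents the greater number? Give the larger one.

CMXCI = 991
MMMCCCXLV = 3345
3345 is larger

MMMCCCXLV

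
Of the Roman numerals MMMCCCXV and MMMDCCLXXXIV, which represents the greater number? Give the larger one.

MMMCCCXV = 3315
MMMDCCLXXXIV = 3784
3784 is larger

MMMDCCLXXXIV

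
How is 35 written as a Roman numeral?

Convert 35 to Roman numerals:
  35 contains 3×10 (XXX)
  5 contains 1×5 (V)

XXXV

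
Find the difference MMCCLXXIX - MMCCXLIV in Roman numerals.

MMCCLXXIX = 2279
MMCCXLIV = 2244
2279 - 2244 = 35

XXXV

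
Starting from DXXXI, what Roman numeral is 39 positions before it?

DXXXI = 531
531 - 39 = 492

CDXCII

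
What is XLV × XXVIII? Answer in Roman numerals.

XLV = 45
XXVIII = 28
45 × 28 = 1260

MCCLX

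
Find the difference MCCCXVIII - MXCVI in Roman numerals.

MCCCXVIII = 1318
MXCVI = 1096
1318 - 1096 = 222

CCXXII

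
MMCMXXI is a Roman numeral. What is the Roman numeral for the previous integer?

MMCMXXI = 2921, so the previous integer is 2921 - 1 = 2920

MMCMXX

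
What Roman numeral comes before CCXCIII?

CCXCIII = 293, so the previous integer is 293 - 1 = 292

CCXCII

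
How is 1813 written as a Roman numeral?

Convert 1813 to Roman numerals:
  1813 contains 1×1000 (M)
  813 contains 1×500 (D)
  313 contains 3×100 (CCC)
  13 contains 1×10 (X)
  3 contains 3×1 (III)

MDCCCXIII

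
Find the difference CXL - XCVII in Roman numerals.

CXL = 140
XCVII = 97
140 - 97 = 43

XLIII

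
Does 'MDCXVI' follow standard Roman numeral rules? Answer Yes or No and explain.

'MDCXVI': Check the rules: uses only the symbols I, V, X, L, C, D, M; no symbol is repeated more than three times in a row; V, L and D each appear at most once; no smaller symbol precedes a larger one (values never increase from left to right). Value: M (1000) + D (500) + C (100) + X (10) + V (5) + I (1) = 1616. So it is a valid standard Roman numeral.

Yes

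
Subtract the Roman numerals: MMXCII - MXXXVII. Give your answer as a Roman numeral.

MMXCII = 2092
MXXXVII = 1037
2092 - 1037 = 1055

MLV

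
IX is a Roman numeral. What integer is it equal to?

IX: IX=9

9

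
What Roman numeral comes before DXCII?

DXCII = 592, so the previous integer is 592 - 1 = 591

DXCI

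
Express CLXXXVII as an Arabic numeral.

CLXXXVII: C=100, L=50, X=10, X=10, X=10, V=5, I=1, I=1
100 + 50 + 10 + 10 + 10 + 5 + 1 + 1 = 187

187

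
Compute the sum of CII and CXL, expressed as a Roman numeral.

CII = 102
CXL = 140
102 + 140 = 242

CCXLII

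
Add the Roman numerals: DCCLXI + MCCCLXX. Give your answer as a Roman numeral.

DCCLXI = 761
MCCCLXX = 1370
761 + 1370 = 2131

MMCXXXI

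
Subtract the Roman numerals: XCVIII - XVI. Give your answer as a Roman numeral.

XCVIII = 98
XVI = 16
98 - 16 = 82

LXXXII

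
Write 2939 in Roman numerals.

Convert 2939 to Roman numerals:
  2939 contains 2×1000 (MM)
  939 contains 1×900 (CM)
  39 contains 3×10 (XXX)
  9 contains 1×9 (IX)

MMCMXXXIX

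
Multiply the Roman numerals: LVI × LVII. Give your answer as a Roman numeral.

LVI = 56
LVII = 57
56 × 57 = 3192

MMMCXCII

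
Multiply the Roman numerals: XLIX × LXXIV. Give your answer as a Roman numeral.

XLIX = 49
LXXIV = 74
49 × 74 = 3626

MMMDCXXVI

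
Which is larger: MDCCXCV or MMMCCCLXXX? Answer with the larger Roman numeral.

MDCCXCV = 1795
MMMCCCLXXX = 3380
3380 is larger

MMMCCCLXXX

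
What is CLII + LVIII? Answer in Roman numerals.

CLII = 152
LVIII = 58
152 + 58 = 210

CCX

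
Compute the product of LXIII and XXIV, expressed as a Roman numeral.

LXIII = 63
XXIV = 24
63 × 24 = 1512

MDXII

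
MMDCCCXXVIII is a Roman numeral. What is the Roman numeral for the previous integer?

MMDCCCXXVIII = 2828; previous is 2827

MMDCCCXXVII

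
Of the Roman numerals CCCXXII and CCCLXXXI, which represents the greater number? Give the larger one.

CCCXXII = 322
CCCLXXXI = 381
381 is larger

CCCLXXXI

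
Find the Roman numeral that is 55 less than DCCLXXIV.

DCCLXXIV = 774
774 - 55 = 719

DCCXIX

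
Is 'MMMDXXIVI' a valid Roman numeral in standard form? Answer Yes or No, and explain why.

'MMMDXXIVI': I cannot come right after the subtractive pair IV: once I is subtracted in IV, the next symbol must be smaller than I

No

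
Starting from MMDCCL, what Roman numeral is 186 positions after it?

MMDCCL = 2750
2750 + 186 = 2936

MMCMXXXVI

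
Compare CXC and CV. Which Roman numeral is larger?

CXC = 190
CV = 105
190 is larger

CXC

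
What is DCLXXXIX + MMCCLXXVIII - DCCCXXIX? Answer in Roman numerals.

DCLXXXIX = 689, MMCCLXXVIII = 2278, DCCCXXIX = 829
689 + 2278 = 2967
2967 - 829 = 2138

MMCXXXVIII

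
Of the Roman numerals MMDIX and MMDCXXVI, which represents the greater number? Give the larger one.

MMDIX = 2509
MMDCXXVI = 2626
2626 is larger

MMDCXXVI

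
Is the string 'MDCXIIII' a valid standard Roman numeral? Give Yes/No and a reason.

'MDCXIIII': More than 3 consecutive I's

No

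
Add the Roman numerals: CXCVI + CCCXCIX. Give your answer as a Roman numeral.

CXCVI = 196
CCCXCIX = 399
196 + 399 = 595

DXCV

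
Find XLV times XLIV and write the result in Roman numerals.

XLV = 45
XLIV = 44
45 × 44 = 1980

MCMLXXX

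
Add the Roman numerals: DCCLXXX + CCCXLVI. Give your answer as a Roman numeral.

DCCLXXX = 780
CCCXLVI = 346
780 + 346 = 1126

MCXXVI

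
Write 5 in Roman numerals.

Convert 5 to Roman numerals:
  5 contains 1×5 (V)

V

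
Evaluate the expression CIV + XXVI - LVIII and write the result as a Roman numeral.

CIV = 104, XXVI = 26, LVIII = 58
104 + 26 = 130
130 - 58 = 72

LXXII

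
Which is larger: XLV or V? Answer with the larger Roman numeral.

XLV = 45
V = 5
45 is larger

XLV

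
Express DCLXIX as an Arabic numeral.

DCLXIX: D=500, C=100, L=50, X=10, IX=9
500 + 100 + 50 + 10 + 9 = 669

669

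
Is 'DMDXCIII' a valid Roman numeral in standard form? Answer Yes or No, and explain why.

'DMDXCIII': D should not appear more than once

No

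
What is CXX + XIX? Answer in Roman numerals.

CXX = 120
XIX = 19
120 + 19 = 139

CXXXIX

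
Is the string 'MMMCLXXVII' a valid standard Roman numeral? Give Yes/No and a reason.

'MMMCLXXVII': Check the rules: uses only the symbols I, V, X, L, C, D, M; no symbol is repeated more than three times in a row; V, L and D each appear at most once; no smaller symbol precedes a larger one (values never increase from left to right). Value: M (1000) + M (1000) + M (1000) + C (100) + L (50) + X (10) + X (10) + V (5) + I (1) + I (1) = 3177. So it is a valid standard Roman numeral.

Yes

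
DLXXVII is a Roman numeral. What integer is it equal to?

DLXXVII: D=500, L=50, X=10, X=10, V=5, I=1, I=1
500 + 50 + 10 + 10 + 5 + 1 + 1 = 577

577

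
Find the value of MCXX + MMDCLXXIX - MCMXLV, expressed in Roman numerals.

MCXX = 1120, MMDCLXXIX = 2679, MCMXLV = 1945
1120 + 2679 = 3799
3799 - 1945 = 1854

MDCCCLIV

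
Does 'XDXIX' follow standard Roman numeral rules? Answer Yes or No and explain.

'XDXIX': Invalid subtractive combination: XD

No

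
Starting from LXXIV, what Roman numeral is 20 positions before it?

LXXIV = 74
74 - 20 = 54

LIV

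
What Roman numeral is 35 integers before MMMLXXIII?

MMMLXXIII = 3073
3073 - 35 = 3038

MMMXXXVIII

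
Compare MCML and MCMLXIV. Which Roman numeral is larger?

MCML = 1950
MCMLXIV = 1964
1964 is larger

MCMLXIV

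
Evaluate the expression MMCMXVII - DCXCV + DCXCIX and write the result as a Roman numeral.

MMCMXVII = 2917, DCXCV = 695, DCXCIX = 699
2917 - 695 = 2222
2222 + 699 = 2921

MMCMXXI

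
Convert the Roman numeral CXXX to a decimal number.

CXXX: C=100, X=10, X=10, X=10
100 + 10 + 10 + 10 = 130

130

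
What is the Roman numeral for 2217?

Convert 2217 to Roman numerals:
  2217 contains 2×1000 (MM)
  217 contains 2×100 (CC)
  17 contains 1×10 (X)
  7 contains 1×5 (V)
  2 contains 2×1 (II)

MMCCXVII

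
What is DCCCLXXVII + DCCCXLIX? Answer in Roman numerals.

DCCCLXXVII = 877
DCCCXLIX = 849
877 + 849 = 1726

MDCCXXVI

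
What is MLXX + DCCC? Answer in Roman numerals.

MLXX = 1070
DCCC = 800
1070 + 800 = 1870

MDCCCLXX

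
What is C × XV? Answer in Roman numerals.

C = 100
XV = 15
100 × 15 = 1500

MD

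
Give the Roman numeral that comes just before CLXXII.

CLXXII = 172, so the previous integer is 172 - 1 = 171

CLXXI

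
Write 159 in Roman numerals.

Convert 159 to Roman numerals:
  159 contains 1×100 (C)
  59 contains 1×50 (L)
  9 contains 1×9 (IX)

CLIX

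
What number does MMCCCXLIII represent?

MMCCCXLIII: M=1000, M=1000, C=100, C=100, C=100, XL=40, I=1, I=1, I=1
1000 + 1000 + 100 + 100 + 100 + 40 + 1 + 1 + 1 = 2343

2343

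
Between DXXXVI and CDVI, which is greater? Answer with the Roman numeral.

DXXXVI = 536
CDVI = 406
536 is larger

DXXXVI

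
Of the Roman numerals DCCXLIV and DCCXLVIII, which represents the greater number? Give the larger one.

DCCXLIV = 744
DCCXLVIII = 748
748 is larger

DCCXLVIII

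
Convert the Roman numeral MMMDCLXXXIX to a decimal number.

MMMDCLXXXIX: M=1000, M=1000, M=1000, D=500, C=100, L=50, X=10, X=10, X=10, IX=9
1000 + 1000 + 1000 + 500 + 100 + 50 + 10 + 10 + 10 + 9 = 3689

3689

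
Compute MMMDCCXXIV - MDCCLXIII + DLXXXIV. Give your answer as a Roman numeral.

MMMDCCXXIV = 3724, MDCCLXIII = 1763, DLXXXIV = 584
3724 - 1763 = 1961
1961 + 584 = 2545

MMDXLV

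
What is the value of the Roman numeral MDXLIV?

MDXLIV: M=1000, D=500, XL=40, IV=4
1000 + 500 + 40 + 4 = 1544

1544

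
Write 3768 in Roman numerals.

Convert 3768 to Roman numerals:
  3768 contains 3×1000 (MMM)
  768 contains 1×500 (D)
  268 contains 2×100 (CC)
  68 contains 1×50 (L)
  18 contains 1×10 (X)
  8 contains 1×5 (V)
  3 contains 3×1 (III)

MMMDCCLXVIII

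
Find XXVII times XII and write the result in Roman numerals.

XXVII = 27
XII = 12
27 × 12 = 324

CCCXXIV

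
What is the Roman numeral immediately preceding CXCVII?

CXCVII = 197, so the previous integer is 197 - 1 = 196

CXCVI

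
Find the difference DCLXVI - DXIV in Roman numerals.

DCLXVI = 666
DXIV = 514
666 - 514 = 152

CLII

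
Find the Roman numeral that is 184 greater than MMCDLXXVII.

MMCDLXXVII = 2477
2477 + 184 = 2661

MMDCLXI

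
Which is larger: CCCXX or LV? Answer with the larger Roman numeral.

CCCXX = 320
LV = 55
320 is larger

CCCXX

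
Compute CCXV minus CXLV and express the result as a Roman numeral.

CCXV = 215
CXLV = 145
215 - 145 = 70

LXX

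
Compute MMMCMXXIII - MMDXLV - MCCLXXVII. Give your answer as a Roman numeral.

MMMCMXXIII = 3923, MMDXLV = 2545, MCCLXXVII = 1277
3923 - 2545 = 1378
1378 - 1277 = 101

CI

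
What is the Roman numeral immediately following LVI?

LVI = 56, so the next integer is 56 + 1 = 57

LVII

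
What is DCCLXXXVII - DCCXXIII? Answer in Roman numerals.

DCCLXXXVII = 787
DCCXXIII = 723
787 - 723 = 64

LXIV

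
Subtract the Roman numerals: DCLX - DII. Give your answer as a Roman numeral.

DCLX = 660
DII = 502
660 - 502 = 158

CLVIII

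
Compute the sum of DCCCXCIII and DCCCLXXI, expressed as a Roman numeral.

DCCCXCIII = 893
DCCCLXXI = 871
893 + 871 = 1764

MDCCLXIV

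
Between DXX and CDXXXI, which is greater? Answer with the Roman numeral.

DXX = 520
CDXXXI = 431
520 is larger

DXX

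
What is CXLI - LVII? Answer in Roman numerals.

CXLI = 141
LVII = 57
141 - 57 = 84

LXXXIV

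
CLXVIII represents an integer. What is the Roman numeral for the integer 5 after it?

CLXVIII = 168
168 + 5 = 173

CLXXIII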